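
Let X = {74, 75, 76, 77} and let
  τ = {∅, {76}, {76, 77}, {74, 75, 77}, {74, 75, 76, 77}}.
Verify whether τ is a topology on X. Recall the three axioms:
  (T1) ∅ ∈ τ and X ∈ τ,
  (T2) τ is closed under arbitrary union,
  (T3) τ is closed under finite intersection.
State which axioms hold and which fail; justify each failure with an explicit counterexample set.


τ is NOT a topology on X.

Axiom (T1): ∅ ∈ τ? Yes; X ∈ τ? Yes.
Axiom (T2/T3): check pairwise unions and intersections of members of τ.
Counterexample for (T3): {76, 77} ∩ {74, 75, 77} = {77} ∉ τ. Therefore τ is NOT a topology.


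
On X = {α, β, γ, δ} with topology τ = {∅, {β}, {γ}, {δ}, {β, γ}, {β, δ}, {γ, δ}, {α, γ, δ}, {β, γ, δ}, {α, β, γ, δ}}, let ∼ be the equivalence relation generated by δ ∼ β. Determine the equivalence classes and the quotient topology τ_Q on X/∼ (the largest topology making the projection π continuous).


X/∼ = {[α], [β=δ], [γ]}; |τ_Q| = 5.

Equivalence classes: [α], [β=δ], [γ].
Quotient map π: X → X/∼ sends α ↦ [α], β ↦ [β=δ], γ ↦ [γ], δ ↦ [β=δ].
For each subset V ⊆ X/∼, compute π^{-1}(V) ⊆ X and check whether π^{-1}(V) ∈ τ. V is open in τ_Q iff π^{-1}(V) ∈ τ.
  V = {}: π^{-1}(V) = ∅ ∈ τ ✓.
  V = {[α]}: π^{-1}(V) = {α} ∉ τ ✗.
  V = {[β=δ]}: π^{-1}(V) = {β, δ} ∈ τ ✓.
  V = {[α], [β=δ]}: π^{-1}(V) = {α, β, δ} ∉ τ ✗.
  V = {[γ]}: π^{-1}(V) = {γ} ∈ τ ✓.
  V = {[α], [γ]}: π^{-1}(V) = {α, γ} ∉ τ ✗.
  V = {[β=δ], [γ]}: π^{-1}(V) = {β, γ, δ} ∈ τ ✓.
  V = {[α], [β=δ], [γ]}: π^{-1}(V) = {α, β, γ, δ} ∈ τ ✓.
Open sets in the quotient: τ_Q = {{}, {[β=δ]}, {[γ]}, {[β=δ], [γ]}, {[α], [β=δ], [γ]}} (5 elements).


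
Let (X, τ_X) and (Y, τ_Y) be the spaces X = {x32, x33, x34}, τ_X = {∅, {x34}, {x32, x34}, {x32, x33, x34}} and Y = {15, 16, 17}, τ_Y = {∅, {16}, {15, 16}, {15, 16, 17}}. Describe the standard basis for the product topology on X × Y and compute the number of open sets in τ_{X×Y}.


Basis B = {∅ × ∅, {x34} × {16}, {x32, x34} × {16}, {x34} × {15, 16}, {x32, x33, x34} × {16}, {x34} × {15, 16, 17}, {x32, x34} × {15, 16}, {x32, x34} × {15, 16, 17}, {x32, x33, x34} × {15, 16}, {x32, x33, x34} × {15, 16, 17}}; |τ_{X×Y}| = 20.

Enumerate products U × V with U ∈ τ_X, V ∈ τ_Y (deduplicated):
  ∅ × ∅ = {} (∅)
  {x34} × {16} = {(x34,16)}
  {x32, x34} × {16} = {(x32,16), (x34,16)}
  {x34} × {15, 16} = {(x34,15), (x34,16)}
  {x32, x33, x34} × {16} = {(x32,16), (x33,16), (x34,16)}
  {x34} × {15, 16, 17} = {(x34,15), (x34,16), (x34,17)}
  {x32, x34} × {15, 16} = {(x32,15), (x32,16), (x34,15), (x34,16)}
  {x32, x34} × {15, 16, 17} = {(x32,15), (x32,16), (x32,17), (x34,15), (x34,16), (x34,17)}
  {x32, x33, x34} × {15, 16} = {(x32,15), (x32,16), (x33,15), (x33,16), (x34,15), (x34,16)}
  {x32, x33, x34} × {15, 16, 17} = {(x32,15), (x32,16), (x32,17), (x33,15), (x33,16), (x33,17), (x34,15), (x34,16), (x34,17)}
These 10 distinct sets form the basis B.
Close under arbitrary unions to get τ_{X×Y}; counting gives |τ_{X×Y}| = 20.


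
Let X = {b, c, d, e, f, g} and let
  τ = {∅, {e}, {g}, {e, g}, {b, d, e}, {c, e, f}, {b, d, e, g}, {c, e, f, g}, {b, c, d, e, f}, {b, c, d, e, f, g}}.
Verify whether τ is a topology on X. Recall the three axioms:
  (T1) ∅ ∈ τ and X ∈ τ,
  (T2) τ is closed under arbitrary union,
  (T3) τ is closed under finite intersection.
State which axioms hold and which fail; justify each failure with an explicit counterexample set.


τ IS a topology on X.

Axiom (T1): ∅ ∈ τ? Yes; X ∈ τ? Yes.
Axiom (T2/T3): check pairwise unions and intersections of members of τ.
All pairwise intersections and unions checked — each lies in τ. Therefore τ satisfies (T1), (T2), (T3): it IS a topology on X.


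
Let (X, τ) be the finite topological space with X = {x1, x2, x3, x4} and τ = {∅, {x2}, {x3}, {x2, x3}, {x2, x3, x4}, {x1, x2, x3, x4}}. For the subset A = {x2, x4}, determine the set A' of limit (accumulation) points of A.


A' = {x1, x4}

For each x ∈ X, list the open sets U ∈ τ with x ∈ U, then check whether U ∩ (A ∖ {x}) ≠ ∅ for every such U.
  x = x1: opens ∋ x are {x1, x2, x3, x4}; each meets A ∖ {x1}, so x IS a limit point.
  x = x2: open {x2} ∋ x has {x2} ∩ (A ∖ {x2}) = ∅, so x is NOT a limit point.
  x = x3: open {x3} ∋ x has {x3} ∩ (A ∖ {x3}) = ∅, so x is NOT a limit point.
  x = x4: opens ∋ x are {x2, x3, x4}, {x1, x2, x3, x4}; each meets A ∖ {x4}, so x IS a limit point.
Collecting: A' = {x1, x4}.


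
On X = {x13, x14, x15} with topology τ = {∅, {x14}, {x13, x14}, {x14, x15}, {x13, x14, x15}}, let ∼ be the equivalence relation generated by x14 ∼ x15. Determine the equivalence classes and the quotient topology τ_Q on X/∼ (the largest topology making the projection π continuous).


X/∼ = {[x13], [x14=x15]}; |τ_Q| = 3.

Equivalence classes: [x13], [x14=x15].
Quotient map π: X → X/∼ sends x13 ↦ [x13], x14 ↦ [x14=x15], x15 ↦ [x14=x15].
For each subset V ⊆ X/∼, compute π^{-1}(V) ⊆ X and check whether π^{-1}(V) ∈ τ. V is open in τ_Q iff π^{-1}(V) ∈ τ.
  V = {}: π^{-1}(V) = ∅ ∈ τ ✓.
  V = {[x13]}: π^{-1}(V) = {x13} ∉ τ ✗.
  V = {[x14=x15]}: π^{-1}(V) = {x14, x15} ∈ τ ✓.
  V = {[x13], [x14=x15]}: π^{-1}(V) = {x13, x14, x15} ∈ τ ✓.
Open sets in the quotient: τ_Q = {{}, {[x14=x15]}, {[x13], [x14=x15]}} (3 elements).


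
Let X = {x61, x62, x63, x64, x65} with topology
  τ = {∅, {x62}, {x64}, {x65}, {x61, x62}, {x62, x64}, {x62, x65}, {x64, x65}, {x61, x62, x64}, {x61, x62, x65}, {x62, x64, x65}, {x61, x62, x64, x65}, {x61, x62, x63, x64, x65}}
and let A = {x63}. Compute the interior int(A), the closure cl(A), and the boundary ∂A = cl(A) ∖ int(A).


int(A) = ∅, cl(A) = {x63}, ∂A = {x63}.

Closed sets in (X, τ) are complements of opens:
  closed(X, τ) = {∅, {x63}, {x61, x63}, {x63, x64}, {x63, x65}, {x61, x62, x63}, {x61, x63, x64}, {x61, x63, x65}, {x63, x64, x65}, {x61, x62, x63, x64}, {x61, x62, x63, x65}, {x61, x63, x64, x65}, {x61, x62, x63, x64, x65}}.
int(A) = ⋃ {U ∈ τ : U ⊆ A}. Opens contained in A: ∅.
Taking the union of these: int(A) = ∅.
cl(A) = ⋂ {C closed : A ⊆ C}. Closed sets containing A: {x63}, {x61, x63}, {x63, x64}, {x63, x65}, {x61, x62, x63}, {x61, x63, x64}, {x61, x63, x65}, {x63, x64, x65}, {x61, x62, x63, x64}, {x61, x62, x63, x65}, {x61, x63, x64, x65}, {x61, x62, x63, x64, x65}.
Intersecting these: cl(A) = {x63}.
∂A = cl(A) ∖ int(A) = {x63} ∖ ∅ = {x63}.


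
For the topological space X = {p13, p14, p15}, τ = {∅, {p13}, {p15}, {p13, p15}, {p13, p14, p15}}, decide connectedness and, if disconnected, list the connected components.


(X, τ) is connected.

Find clopen sets (U ∈ τ with X ∖ U ∈ τ):
  U = ∅, X ∖ U = {p13, p14, p15} — both open, so U is clopen.
  U = {p13, p14, p15}, X ∖ U = ∅ — both open, so U is clopen.
Only trivial clopens (∅ and X) exist, so (X, τ) is connected.
Compute connected components by grouping points that agree on all clopens:
  component: {p13, p14, p15}


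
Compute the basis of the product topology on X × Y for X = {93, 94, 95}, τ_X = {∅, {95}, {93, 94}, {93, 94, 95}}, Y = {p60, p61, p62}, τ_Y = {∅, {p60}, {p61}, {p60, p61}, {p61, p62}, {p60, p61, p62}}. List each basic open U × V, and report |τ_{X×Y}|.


Basis B = {∅ × ∅, {95} × {p60}, {95} × {p61}, {93, 94} × {p60}, {93, 94} × {p61}, {95} × {p60, p61}, {95} × {p61, p62}, {93, 94, 95} × {p60}, {93, 94, 95} × {p61}, {95} × {p60, p61, p62}, {93, 94} × {p60, p61}, {93, 94} × {p61, p62}, {93, 94} × {p60, p61, p62}, {93, 94, 95} × {p60, p61}, {93, 94, 95} × {p61, p62}, {93, 94, 95} × {p60, p61, p62}}; |τ_{X×Y}| = 36.

Enumerate products U × V with U ∈ τ_X, V ∈ τ_Y (deduplicated):
  ∅ × ∅ = {} (∅)
  {95} × {p60} = {(95,p60)}
  {95} × {p61} = {(95,p61)}
  {93, 94} × {p60} = {(93,p60), (94,p60)}
  {93, 94} × {p61} = {(93,p61), (94,p61)}
  {95} × {p60, p61} = {(95,p60), (95,p61)}
  {95} × {p61, p62} = {(95,p61), (95,p62)}
  {93, 94, 95} × {p60} = {(93,p60), (94,p60), (95,p60)}
  {93, 94, 95} × {p61} = {(93,p61), (94,p61), (95,p61)}
  {95} × {p60, p61, p62} = {(95,p60), (95,p61), (95,p62)}
  {93, 94} × {p60, p61} = {(93,p60), (93,p61), (94,p60), (94,p61)}
  {93, 94} × {p61, p62} = {(93,p61), (93,p62), (94,p61), (94,p62)}
  {93, 94} × {p60, p61, p62} = {(93,p60), (93,p61), (93,p62), (94,p60), (94,p61), (94,p62)}
  {93, 94, 95} × {p60, p61} = {(93,p60), (93,p61), (94,p60), (94,p61), (95,p60), (95,p61)}
  {93, 94, 95} × {p61, p62} = {(93,p61), (93,p62), (94,p61), (94,p62), (95,p61), (95,p62)}
  {93, 94, 95} × {p60, p61, p62} = {(93,p60), (93,p61), (93,p62), (94,p60), (94,p61), (94,p62), (95,p60), (95,p61), (95,p62)}
These 16 distinct sets form the basis B.
Close under arbitrary unions to get τ_{X×Y}; counting gives |τ_{X×Y}| = 36.


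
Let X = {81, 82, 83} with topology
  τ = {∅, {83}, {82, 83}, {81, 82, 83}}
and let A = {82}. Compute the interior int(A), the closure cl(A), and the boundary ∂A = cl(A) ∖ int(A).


int(A) = ∅, cl(A) = {81, 82}, ∂A = {81, 82}.

Closed sets in (X, τ) are complements of opens:
  closed(X, τ) = {∅, {81}, {81, 82}, {81, 82, 83}}.
int(A) = ⋃ {U ∈ τ : U ⊆ A}. Opens contained in A: ∅.
Taking the union of these: int(A) = ∅.
cl(A) = ⋂ {C closed : A ⊆ C}. Closed sets containing A: {81, 82}, {81, 82, 83}.
Intersecting these: cl(A) = {81, 82}.
∂A = cl(A) ∖ int(A) = {81, 82} ∖ ∅ = {81, 82}.


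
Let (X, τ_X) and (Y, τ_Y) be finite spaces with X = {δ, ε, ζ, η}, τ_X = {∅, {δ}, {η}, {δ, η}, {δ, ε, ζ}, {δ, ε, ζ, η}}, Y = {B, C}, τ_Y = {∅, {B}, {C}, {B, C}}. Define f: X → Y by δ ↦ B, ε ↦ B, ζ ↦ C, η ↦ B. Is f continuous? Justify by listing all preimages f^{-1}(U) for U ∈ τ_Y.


f is NOT continuous.

Compute f^{-1}(U) for each U ∈ τ_Y:
  U = ∅: f^{-1}(U) = ∅ ∈ τ_X ✓.
  U = {B}: f^{-1}(U) = {δ, ε, η} ∉ τ_X ✗.
  U = {C}: f^{-1}(U) = {ζ} ∉ τ_X ✗.
  U = {B, C}: f^{-1}(U) = {δ, ε, ζ, η} ∈ τ_X ✓.
Found U = {B} with f^{-1}(U) = {δ, ε, η} not in τ_X. Therefore f is NOT continuous.


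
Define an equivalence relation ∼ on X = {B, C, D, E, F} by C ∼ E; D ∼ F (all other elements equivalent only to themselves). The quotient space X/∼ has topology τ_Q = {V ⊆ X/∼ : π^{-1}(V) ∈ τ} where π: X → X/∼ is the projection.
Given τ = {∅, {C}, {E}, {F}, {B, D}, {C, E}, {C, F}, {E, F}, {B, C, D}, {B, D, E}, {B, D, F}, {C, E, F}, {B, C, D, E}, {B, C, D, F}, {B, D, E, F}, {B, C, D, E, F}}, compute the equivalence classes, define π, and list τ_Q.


X/∼ = {[B], [C=E], [D=F]}; |τ_Q| = 4.

Equivalence classes: [B], [C=E], [D=F].
Quotient map π: X → X/∼ sends B ↦ [B], C ↦ [C=E], D ↦ [D=F], E ↦ [C=E], F ↦ [D=F].
For each subset V ⊆ X/∼, compute π^{-1}(V) ⊆ X and check whether π^{-1}(V) ∈ τ. V is open in τ_Q iff π^{-1}(V) ∈ τ.
  V = {}: π^{-1}(V) = ∅ ∈ τ ✓.
  V = {[B]}: π^{-1}(V) = {B} ∉ τ ✗.
  V = {[C=E]}: π^{-1}(V) = {C, E} ∈ τ ✓.
  V = {[B], [C=E]}: π^{-1}(V) = {B, C, E} ∉ τ ✗.
  V = {[D=F]}: π^{-1}(V) = {D, F} ∉ τ ✗.
  V = {[B], [D=F]}: π^{-1}(V) = {B, D, F} ∈ τ ✓.
  V = {[C=E], [D=F]}: π^{-1}(V) = {C, D, E, F} ∉ τ ✗.
  V = {[B], [C=E], [D=F]}: π^{-1}(V) = {B, C, D, E, F} ∈ τ ✓.
Open sets in the quotient: τ_Q = {{}, {[C=E]}, {[B], [D=F]}, {[B], [C=E], [D=F]}} (4 elements).


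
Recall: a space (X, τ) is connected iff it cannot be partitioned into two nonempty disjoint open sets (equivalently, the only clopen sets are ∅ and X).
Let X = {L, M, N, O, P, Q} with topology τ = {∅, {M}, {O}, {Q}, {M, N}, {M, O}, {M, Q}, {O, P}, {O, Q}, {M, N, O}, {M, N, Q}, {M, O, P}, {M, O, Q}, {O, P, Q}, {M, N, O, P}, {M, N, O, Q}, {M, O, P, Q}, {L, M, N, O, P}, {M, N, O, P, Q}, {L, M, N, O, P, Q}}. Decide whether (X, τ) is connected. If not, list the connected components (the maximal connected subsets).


(X, τ) is disconnected; components = [{Q}, {L, M, N, O, P}].

Find clopen sets (U ∈ τ with X ∖ U ∈ τ):
  U = ∅, X ∖ U = {L, M, N, O, P, Q} — both open, so U is clopen.
  U = {Q}, X ∖ U = {L, M, N, O, P} — both open, so U is clopen.
  U = {L, M, N, O, P}, X ∖ U = {Q} — both open, so U is clopen.
  U = {L, M, N, O, P, Q}, X ∖ U = ∅ — both open, so U is clopen.
Nontrivial clopen(s) exist: e.g. {Q}. So (X, τ) is disconnected.
Compute connected components by grouping points that agree on all clopens:
  component: {Q}
  component: {L, M, N, O, P}


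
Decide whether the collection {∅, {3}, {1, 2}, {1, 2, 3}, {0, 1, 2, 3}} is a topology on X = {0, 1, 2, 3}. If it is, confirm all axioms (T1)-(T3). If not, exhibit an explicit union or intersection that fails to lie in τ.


τ IS a topology on X.

Axiom (T1): ∅ ∈ τ? Yes; X ∈ τ? Yes.
Axiom (T2/T3): check pairwise unions and intersections of members of τ.
All pairwise intersections and unions checked — each lies in τ. Therefore τ satisfies (T1), (T2), (T3): it IS a topology on X.


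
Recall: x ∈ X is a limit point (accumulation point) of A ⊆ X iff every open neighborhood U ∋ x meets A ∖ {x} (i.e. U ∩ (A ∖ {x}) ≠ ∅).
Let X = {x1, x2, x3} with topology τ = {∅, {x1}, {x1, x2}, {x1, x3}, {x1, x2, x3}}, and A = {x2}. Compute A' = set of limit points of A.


A' = ∅

For each x ∈ X, list the open sets U ∈ τ with x ∈ U, then check whether U ∩ (A ∖ {x}) ≠ ∅ for every such U.
  x = x1: open {x1} ∋ x has {x1} ∩ (A ∖ {x1}) = ∅, so x is NOT a limit point.
  x = x2: open {x1, x2} ∋ x has {x1, x2} ∩ (A ∖ {x2}) = ∅, so x is NOT a limit point.
  x = x3: open {x1, x3} ∋ x has {x1, x3} ∩ (A ∖ {x3}) = ∅, so x is NOT a limit point.
Collecting: A' = ∅.


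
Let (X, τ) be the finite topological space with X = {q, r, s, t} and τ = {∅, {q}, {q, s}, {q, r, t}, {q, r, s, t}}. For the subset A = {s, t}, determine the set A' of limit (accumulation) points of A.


A' = {r}

For each x ∈ X, list the open sets U ∈ τ with x ∈ U, then check whether U ∩ (A ∖ {x}) ≠ ∅ for every such U.
  x = q: open {q} ∋ x has {q} ∩ (A ∖ {q}) = ∅, so x is NOT a limit point.
  x = r: opens ∋ x are {q, r, t}, {q, r, s, t}; each meets A ∖ {r}, so x IS a limit point.
  x = s: open {q, s} ∋ x has {q, s} ∩ (A ∖ {s}) = ∅, so x is NOT a limit point.
  x = t: open {q, r, t} ∋ x has {q, r, t} ∩ (A ∖ {t}) = ∅, so x is NOT a limit point.
Collecting: A' = {r}.


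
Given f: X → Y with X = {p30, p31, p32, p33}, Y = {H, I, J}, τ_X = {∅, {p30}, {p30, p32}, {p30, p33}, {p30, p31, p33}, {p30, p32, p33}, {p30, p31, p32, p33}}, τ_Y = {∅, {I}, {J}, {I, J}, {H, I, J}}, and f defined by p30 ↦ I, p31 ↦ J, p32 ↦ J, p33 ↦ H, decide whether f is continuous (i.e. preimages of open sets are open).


f is NOT continuous.

Compute f^{-1}(U) for each U ∈ τ_Y:
  U = ∅: f^{-1}(U) = ∅ ∈ τ_X ✓.
  U = {I}: f^{-1}(U) = {p30} ∈ τ_X ✓.
  U = {J}: f^{-1}(U) = {p31, p32} ∉ τ_X ✗.
  U = {I, J}: f^{-1}(U) = {p30, p31, p32} ∉ τ_X ✗.
  U = {H, I, J}: f^{-1}(U) = {p30, p31, p32, p33} ∈ τ_X ✓.
Found U = {J} with f^{-1}(U) = {p31, p32} not in τ_X. Therefore f is NOT continuous.


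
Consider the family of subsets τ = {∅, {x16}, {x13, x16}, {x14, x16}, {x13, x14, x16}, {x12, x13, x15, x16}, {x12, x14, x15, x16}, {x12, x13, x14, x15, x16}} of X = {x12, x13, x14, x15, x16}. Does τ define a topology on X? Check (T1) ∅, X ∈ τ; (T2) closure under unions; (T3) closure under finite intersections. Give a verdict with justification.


τ is NOT a topology on X.

Axiom (T1): ∅ ∈ τ? Yes; X ∈ τ? Yes.
Axiom (T2/T3): check pairwise unions and intersections of members of τ.
Counterexample for (T3): {x12, x13, x15, x16} ∩ {x12, x14, x15, x16} = {x12, x15, x16} ∉ τ. Therefore τ is NOT a topology.


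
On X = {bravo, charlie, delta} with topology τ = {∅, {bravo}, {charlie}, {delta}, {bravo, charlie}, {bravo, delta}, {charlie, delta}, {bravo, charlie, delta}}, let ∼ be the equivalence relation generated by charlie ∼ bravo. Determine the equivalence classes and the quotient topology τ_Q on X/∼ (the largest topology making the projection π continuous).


X/∼ = {[bravo=charlie], [delta]}; |τ_Q| = 4.

Equivalence classes: [bravo=charlie], [delta].
Quotient map π: X → X/∼ sends bravo ↦ [bravo=charlie], charlie ↦ [bravo=charlie], delta ↦ [delta].
For each subset V ⊆ X/∼, compute π^{-1}(V) ⊆ X and check whether π^{-1}(V) ∈ τ. V is open in τ_Q iff π^{-1}(V) ∈ τ.
  V = {}: π^{-1}(V) = ∅ ∈ τ ✓.
  V = {[bravo=charlie]}: π^{-1}(V) = {bravo, charlie} ∈ τ ✓.
  V = {[delta]}: π^{-1}(V) = {delta} ∈ τ ✓.
  V = {[bravo=charlie], [delta]}: π^{-1}(V) = {bravo, charlie, delta} ∈ τ ✓.
Open sets in the quotient: τ_Q = {{}, {[bravo=charlie]}, {[delta]}, {[bravo=charlie], [delta]}} (4 elements).


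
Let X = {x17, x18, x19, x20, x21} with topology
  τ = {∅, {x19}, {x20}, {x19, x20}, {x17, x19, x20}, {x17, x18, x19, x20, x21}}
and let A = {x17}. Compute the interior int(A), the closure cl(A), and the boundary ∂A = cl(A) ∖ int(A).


int(A) = ∅, cl(A) = {x17, x18, x21}, ∂A = {x17, x18, x21}.

Closed sets in (X, τ) are complements of opens:
  closed(X, τ) = {∅, {x18, x21}, {x17, x18, x21}, {x17, x18, x19, x21}, {x17, x18, x20, x21}, {x17, x18, x19, x20, x21}}.
int(A) = ⋃ {U ∈ τ : U ⊆ A}. Opens contained in A: ∅.
Taking the union of these: int(A) = ∅.
cl(A) = ⋂ {C closed : A ⊆ C}. Closed sets containing A: {x17, x18, x21}, {x17, x18, x19, x21}, {x17, x18, x20, x21}, {x17, x18, x19, x20, x21}.
Intersecting these: cl(A) = {x17, x18, x21}.
∂A = cl(A) ∖ int(A) = {x17, x18, x21} ∖ ∅ = {x17, x18, x21}.


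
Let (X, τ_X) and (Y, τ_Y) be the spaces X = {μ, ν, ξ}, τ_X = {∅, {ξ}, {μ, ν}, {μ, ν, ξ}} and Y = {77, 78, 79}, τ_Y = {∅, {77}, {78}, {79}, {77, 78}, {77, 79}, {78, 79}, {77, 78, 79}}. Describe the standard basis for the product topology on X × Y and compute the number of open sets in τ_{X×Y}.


Basis B = {∅ × ∅, {ξ} × {77}, {ξ} × {78}, {ξ} × {79}, {μ, ν} × {77}, {μ, ν} × {78}, {μ, ν} × {79}, {ξ} × {77, 78}, {ξ} × {77, 79}, {ξ} × {78, 79}, {μ, ν, ξ} × {77}, {μ, ν, ξ} × {78}, {μ, ν, ξ} × {79}, {ξ} × {77, 78, 79}, {μ, ν} × {77, 78}, {μ, ν} × {77, 79}, {μ, ν} × {78, 79}, {μ, ν} × {77, 78, 79}, {μ, ν, ξ} × {77, 78}, {μ, ν, ξ} × {77, 79}, {μ, ν, ξ} × {78, 79}, {μ, ν, ξ} × {77, 78, 79}}; |τ_{X×Y}| = 64.

Enumerate products U × V with U ∈ τ_X, V ∈ τ_Y (deduplicated):
  ∅ × ∅ = {} (∅)
  {ξ} × {77} = {(ξ,77)}
  {ξ} × {78} = {(ξ,78)}
  {ξ} × {79} = {(ξ,79)}
  {μ, ν} × {77} = {(μ,77), (ν,77)}
  {μ, ν} × {78} = {(μ,78), (ν,78)}
  {μ, ν} × {79} = {(μ,79), (ν,79)}
  {ξ} × {77, 78} = {(ξ,77), (ξ,78)}
  {ξ} × {77, 79} = {(ξ,77), (ξ,79)}
  {ξ} × {78, 79} = {(ξ,78), (ξ,79)}
  {μ, ν, ξ} × {77} = {(μ,77), (ν,77), (ξ,77)}
  {μ, ν, ξ} × {78} = {(μ,78), (ν,78), (ξ,78)}
  {μ, ν, ξ} × {79} = {(μ,79), (ν,79), (ξ,79)}
  {ξ} × {77, 78, 79} = {(ξ,77), (ξ,78), (ξ,79)}
  {μ, ν} × {77, 78} = {(μ,77), (μ,78), (ν,77), (ν,78)}
  {μ, ν} × {77, 79} = {(μ,77), (μ,79), (ν,77), (ν,79)}
  {μ, ν} × {78, 79} = {(μ,78), (μ,79), (ν,78), (ν,79)}
  {μ, ν} × {77, 78, 79} = {(μ,77), (μ,78), (μ,79), (ν,77), (ν,78), (ν,79)}
  {μ, ν, ξ} × {77, 78} = {(μ,77), (μ,78), (ν,77), (ν,78), (ξ,77), (ξ,78)}
  {μ, ν, ξ} × {77, 79} = {(μ,77), (μ,79), (ν,77), (ν,79), (ξ,77), (ξ,79)}
  {μ, ν, ξ} × {78, 79} = {(μ,78), (μ,79), (ν,78), (ν,79), (ξ,78), (ξ,79)}
  {μ, ν, ξ} × {77, 78, 79} = {(μ,77), (μ,78), (μ,79), (ν,77), (ν,78), (ν,79), (ξ,77), (ξ,78), (ξ,79)}
These 22 distinct sets form the basis B.
Close under arbitrary unions to get τ_{X×Y}; counting gives |τ_{X×Y}| = 64.


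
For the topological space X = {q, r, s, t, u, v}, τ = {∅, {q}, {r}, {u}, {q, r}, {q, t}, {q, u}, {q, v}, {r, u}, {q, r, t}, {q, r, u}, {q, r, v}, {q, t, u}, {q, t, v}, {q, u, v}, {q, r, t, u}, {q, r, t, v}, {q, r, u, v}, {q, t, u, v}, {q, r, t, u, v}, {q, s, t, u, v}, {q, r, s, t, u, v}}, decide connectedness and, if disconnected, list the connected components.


(X, τ) is disconnected; components = [{r}, {q, s, t, u, v}].

Find clopen sets (U ∈ τ with X ∖ U ∈ τ):
  U = ∅, X ∖ U = {q, r, s, t, u, v} — both open, so U is clopen.
  U = {r}, X ∖ U = {q, s, t, u, v} — both open, so U is clopen.
  U = {q, s, t, u, v}, X ∖ U = {r} — both open, so U is clopen.
  U = {q, r, s, t, u, v}, X ∖ U = ∅ — both open, so U is clopen.
Nontrivial clopen(s) exist: e.g. {q, s, t, u, v}. So (X, τ) is disconnected.
Compute connected components by grouping points that agree on all clopens:
  component: {r}
  component: {q, s, t, u, v}


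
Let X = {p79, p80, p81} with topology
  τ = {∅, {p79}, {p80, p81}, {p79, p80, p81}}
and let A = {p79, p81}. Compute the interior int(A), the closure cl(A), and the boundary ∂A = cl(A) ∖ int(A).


int(A) = {p79}, cl(A) = {p79, p80, p81}, ∂A = {p80, p81}.

Closed sets in (X, τ) are complements of opens:
  closed(X, τ) = {∅, {p79}, {p80, p81}, {p79, p80, p81}}.
int(A) = ⋃ {U ∈ τ : U ⊆ A}. Opens contained in A: ∅, {p79}.
Taking the union of these: int(A) = {p79}.
cl(A) = ⋂ {C closed : A ⊆ C}. Closed sets containing A: {p79, p80, p81}.
Intersecting these: cl(A) = {p79, p80, p81}.
∂A = cl(A) ∖ int(A) = {p79, p80, p81} ∖ {p79} = {p80, p81}.


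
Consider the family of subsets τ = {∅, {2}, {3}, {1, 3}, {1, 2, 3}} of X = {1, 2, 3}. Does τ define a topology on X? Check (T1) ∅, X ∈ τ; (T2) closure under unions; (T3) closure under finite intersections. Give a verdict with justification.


τ is NOT a topology on X.

Axiom (T1): ∅ ∈ τ? Yes; X ∈ τ? Yes.
Axiom (T2/T3): check pairwise unions and intersections of members of τ.
Counterexample for (T2): {2} ∪ {3} = {2, 3} ∉ τ. Therefore τ is NOT a topology.


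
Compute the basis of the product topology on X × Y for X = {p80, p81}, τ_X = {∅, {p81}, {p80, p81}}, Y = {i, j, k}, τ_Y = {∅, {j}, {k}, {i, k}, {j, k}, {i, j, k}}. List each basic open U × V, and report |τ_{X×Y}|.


Basis B = {∅ × ∅, {p81} × {j}, {p81} × {k}, {p80, p81} × {j}, {p80, p81} × {k}, {p81} × {i, k}, {p81} × {j, k}, {p81} × {i, j, k}, {p80, p81} × {i, k}, {p80, p81} × {j, k}, {p80, p81} × {i, j, k}}; |τ_{X×Y}| = 18.

Enumerate products U × V with U ∈ τ_X, V ∈ τ_Y (deduplicated):
  ∅ × ∅ = {} (∅)
  {p81} × {j} = {(p81,j)}
  {p81} × {k} = {(p81,k)}
  {p80, p81} × {j} = {(p80,j), (p81,j)}
  {p80, p81} × {k} = {(p80,k), (p81,k)}
  {p81} × {i, k} = {(p81,i), (p81,k)}
  {p81} × {j, k} = {(p81,j), (p81,k)}
  {p81} × {i, j, k} = {(p81,i), (p81,j), (p81,k)}
  {p80, p81} × {i, k} = {(p80,i), (p80,k), (p81,i), (p81,k)}
  {p80, p81} × {j, k} = {(p80,j), (p80,k), (p81,j), (p81,k)}
  {p80, p81} × {i, j, k} = {(p80,i), (p80,j), (p80,k), (p81,i), (p81,j), (p81,k)}
These 11 distinct sets form the basis B.
Close under arbitrary unions to get τ_{X×Y}; counting gives |τ_{X×Y}| = 18.


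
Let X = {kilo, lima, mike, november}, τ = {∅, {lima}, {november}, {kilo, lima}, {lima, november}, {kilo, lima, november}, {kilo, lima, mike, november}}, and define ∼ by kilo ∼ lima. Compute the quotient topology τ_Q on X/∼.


X/∼ = {[kilo=lima], [mike], [november]}; |τ_Q| = 5.

Equivalence classes: [kilo=lima], [mike], [november].
Quotient map π: X → X/∼ sends kilo ↦ [kilo=lima], lima ↦ [kilo=lima], mike ↦ [mike], november ↦ [november].
For each subset V ⊆ X/∼, compute π^{-1}(V) ⊆ X and check whether π^{-1}(V) ∈ τ. V is open in τ_Q iff π^{-1}(V) ∈ τ.
  V = {}: π^{-1}(V) = ∅ ∈ τ ✓.
  V = {[kilo=lima]}: π^{-1}(V) = {kilo, lima} ∈ τ ✓.
  V = {[mike]}: π^{-1}(V) = {mike} ∉ τ ✗.
  V = {[kilo=lima], [mike]}: π^{-1}(V) = {kilo, lima, mike} ∉ τ ✗.
  V = {[november]}: π^{-1}(V) = {november} ∈ τ ✓.
  V = {[kilo=lima], [november]}: π^{-1}(V) = {kilo, lima, november} ∈ τ ✓.
  V = {[mike], [november]}: π^{-1}(V) = {mike, november} ∉ τ ✗.
  V = {[kilo=lima], [mike], [november]}: π^{-1}(V) = {kilo, lima, mike, november} ∈ τ ✓.
Open sets in the quotient: τ_Q = {{}, {[kilo=lima]}, {[november]}, {[kilo=lima], [november]}, {[kilo=lima], [mike], [november]}} (5 elements).


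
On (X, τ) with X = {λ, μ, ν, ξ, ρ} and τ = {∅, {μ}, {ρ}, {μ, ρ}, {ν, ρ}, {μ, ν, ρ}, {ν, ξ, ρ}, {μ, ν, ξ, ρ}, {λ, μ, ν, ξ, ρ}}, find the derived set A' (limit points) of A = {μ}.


A' = {λ}

For each x ∈ X, list the open sets U ∈ τ with x ∈ U, then check whether U ∩ (A ∖ {x}) ≠ ∅ for every such U.
  x = λ: opens ∋ x are {λ, μ, ν, ξ, ρ}; each meets A ∖ {λ}, so x IS a limit point.
  x = μ: open {μ} ∋ x has {μ} ∩ (A ∖ {μ}) = ∅, so x is NOT a limit point.
  x = ν: open {ν, ρ} ∋ x has {ν, ρ} ∩ (A ∖ {ν}) = ∅, so x is NOT a limit point.
  x = ξ: open {ν, ξ, ρ} ∋ x has {ν, ξ, ρ} ∩ (A ∖ {ξ}) = ∅, so x is NOT a limit point.
  x = ρ: open {ρ} ∋ x has {ρ} ∩ (A ∖ {ρ}) = ∅, so x is NOT a limit point.
Collecting: A' = {λ}.


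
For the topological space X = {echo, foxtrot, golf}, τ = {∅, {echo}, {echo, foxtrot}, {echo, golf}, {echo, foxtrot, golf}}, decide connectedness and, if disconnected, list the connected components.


(X, τ) is connected.

Find clopen sets (U ∈ τ with X ∖ U ∈ τ):
  U = ∅, X ∖ U = {echo, foxtrot, golf} — both open, so U is clopen.
  U = {echo, foxtrot, golf}, X ∖ U = ∅ — both open, so U is clopen.
Only trivial clopens (∅ and X) exist, so (X, τ) is connected.
Compute connected components by grouping points that agree on all clopens:
  component: {echo, foxtrot, golf}


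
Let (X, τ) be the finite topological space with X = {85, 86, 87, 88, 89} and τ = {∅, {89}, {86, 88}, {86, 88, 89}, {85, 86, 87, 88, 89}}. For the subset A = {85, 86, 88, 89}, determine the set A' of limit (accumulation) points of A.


A' = {85, 86, 87, 88}

For each x ∈ X, list the open sets U ∈ τ with x ∈ U, then check whether U ∩ (A ∖ {x}) ≠ ∅ for every such U.
  x = 85: opens ∋ x are {85, 86, 87, 88, 89}; each meets A ∖ {85}, so x IS a limit point.
  x = 86: opens ∋ x are {86, 88}, {86, 88, 89}, {85, 86, 87, 88, 89}; each meets A ∖ {86}, so x IS a limit point.
  x = 87: opens ∋ x are {85, 86, 87, 88, 89}; each meets A ∖ {87}, so x IS a limit point.
  x = 88: opens ∋ x are {86, 88}, {86, 88, 89}, {85, 86, 87, 88, 89}; each meets A ∖ {88}, so x IS a limit point.
  x = 89: open {89} ∋ x has {89} ∩ (A ∖ {89}) = ∅, so x is NOT a limit point.
Collecting: A' = {85, 86, 87, 88}.


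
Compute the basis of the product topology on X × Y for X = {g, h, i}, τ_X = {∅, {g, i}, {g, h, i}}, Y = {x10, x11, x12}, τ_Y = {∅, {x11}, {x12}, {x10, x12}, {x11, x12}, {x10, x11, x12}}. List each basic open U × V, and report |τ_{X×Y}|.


Basis B = {∅ × ∅, {g, i} × {x11}, {g, i} × {x12}, {g, h, i} × {x11}, {g, h, i} × {x12}, {g, i} × {x10, x12}, {g, i} × {x11, x12}, {g, i} × {x10, x11, x12}, {g, h, i} × {x10, x12}, {g, h, i} × {x11, x12}, {g, h, i} × {x10, x11, x12}}; |τ_{X×Y}| = 18.

Enumerate products U × V with U ∈ τ_X, V ∈ τ_Y (deduplicated):
  ∅ × ∅ = {} (∅)
  {g, i} × {x11} = {(g,x11), (i,x11)}
  {g, i} × {x12} = {(g,x12), (i,x12)}
  {g, h, i} × {x11} = {(g,x11), (h,x11), (i,x11)}
  {g, h, i} × {x12} = {(g,x12), (h,x12), (i,x12)}
  {g, i} × {x10, x12} = {(g,x10), (g,x12), (i,x10), (i,x12)}
  {g, i} × {x11, x12} = {(g,x11), (g,x12), (i,x11), (i,x12)}
  {g, i} × {x10, x11, x12} = {(g,x10), (g,x11), (g,x12), (i,x10), (i,x11), (i,x12)}
  {g, h, i} × {x10, x12} = {(g,x10), (g,x12), (h,x10), (h,x12), (i,x10), (i,x12)}
  {g, h, i} × {x11, x12} = {(g,x11), (g,x12), (h,x11), (h,x12), (i,x11), (i,x12)}
  {g, h, i} × {x10, x11, x12} = {(g,x10), (g,x11), (g,x12), (h,x10), (h,x11), (h,x12), (i,x10), (i,x11), (i,x12)}
These 11 distinct sets form the basis B.
Close under arbitrary unions to get τ_{X×Y}; counting gives |τ_{X×Y}| = 18.


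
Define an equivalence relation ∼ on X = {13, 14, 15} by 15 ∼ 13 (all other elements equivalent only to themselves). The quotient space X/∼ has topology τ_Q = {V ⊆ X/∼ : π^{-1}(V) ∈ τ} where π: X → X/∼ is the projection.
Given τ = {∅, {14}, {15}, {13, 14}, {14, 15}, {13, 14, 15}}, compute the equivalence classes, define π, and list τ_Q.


X/∼ = {[13=15], [14]}; |τ_Q| = 3.

Equivalence classes: [13=15], [14].
Quotient map π: X → X/∼ sends 13 ↦ [13=15], 14 ↦ [14], 15 ↦ [13=15].
For each subset V ⊆ X/∼, compute π^{-1}(V) ⊆ X and check whether π^{-1}(V) ∈ τ. V is open in τ_Q iff π^{-1}(V) ∈ τ.
  V = {}: π^{-1}(V) = ∅ ∈ τ ✓.
  V = {[13=15]}: π^{-1}(V) = {13, 15} ∉ τ ✗.
  V = {[14]}: π^{-1}(V) = {14} ∈ τ ✓.
  V = {[13=15], [14]}: π^{-1}(V) = {13, 14, 15} ∈ τ ✓.
Open sets in the quotient: τ_Q = {{}, {[14]}, {[13=15], [14]}} (3 elements).


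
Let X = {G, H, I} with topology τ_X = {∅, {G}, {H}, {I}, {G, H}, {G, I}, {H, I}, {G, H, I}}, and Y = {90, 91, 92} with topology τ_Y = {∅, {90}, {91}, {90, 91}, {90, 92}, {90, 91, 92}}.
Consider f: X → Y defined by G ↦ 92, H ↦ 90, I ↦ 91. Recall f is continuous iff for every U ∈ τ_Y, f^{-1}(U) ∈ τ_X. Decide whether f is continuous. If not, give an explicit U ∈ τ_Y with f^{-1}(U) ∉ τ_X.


f IS continuous.

Compute f^{-1}(U) for each U ∈ τ_Y:
  U = ∅: f^{-1}(U) = ∅ ∈ τ_X ✓.
  U = {90}: f^{-1}(U) = {H} ∈ τ_X ✓.
  U = {91}: f^{-1}(U) = {I} ∈ τ_X ✓.
  U = {90, 91}: f^{-1}(U) = {H, I} ∈ τ_X ✓.
  U = {90, 92}: f^{-1}(U) = {G, H} ∈ τ_X ✓.
  U = {90, 91, 92}: f^{-1}(U) = {G, H, I} ∈ τ_X ✓.
Every preimage lies in τ_X, so f IS continuous.


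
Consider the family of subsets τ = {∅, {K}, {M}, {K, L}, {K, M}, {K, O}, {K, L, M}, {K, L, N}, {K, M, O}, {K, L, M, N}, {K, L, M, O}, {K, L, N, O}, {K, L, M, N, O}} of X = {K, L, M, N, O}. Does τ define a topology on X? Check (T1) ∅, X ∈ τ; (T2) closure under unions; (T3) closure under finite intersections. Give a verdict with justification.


τ is NOT a topology on X.

Axiom (T1): ∅ ∈ τ? Yes; X ∈ τ? Yes.
Axiom (T2/T3): check pairwise unions and intersections of members of τ.
Counterexample for (T2): {K, L} ∪ {K, O} = {K, L, O} ∉ τ. Therefore τ is NOT a topology.


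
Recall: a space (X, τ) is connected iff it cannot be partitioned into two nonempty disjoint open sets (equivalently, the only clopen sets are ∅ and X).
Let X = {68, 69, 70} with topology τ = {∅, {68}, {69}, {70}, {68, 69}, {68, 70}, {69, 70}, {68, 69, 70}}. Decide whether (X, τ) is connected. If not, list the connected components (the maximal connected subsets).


(X, τ) is disconnected; components = [{68}, {69}, {70}].

Find clopen sets (U ∈ τ with X ∖ U ∈ τ):
  U = ∅, X ∖ U = {68, 69, 70} — both open, so U is clopen.
  U = {68}, X ∖ U = {69, 70} — both open, so U is clopen.
  U = {69}, X ∖ U = {68, 70} — both open, so U is clopen.
  U = {70}, X ∖ U = {68, 69} — both open, so U is clopen.
  U = {68, 69}, X ∖ U = {70} — both open, so U is clopen.
  U = {68, 70}, X ∖ U = {69} — both open, so U is clopen.
  U = {69, 70}, X ∖ U = {68} — both open, so U is clopen.
  U = {68, 69, 70}, X ∖ U = ∅ — both open, so U is clopen.
Nontrivial clopen(s) exist: e.g. {69, 70}. So (X, τ) is disconnected.
Compute connected components by grouping points that agree on all clopens:
  component: {68}
  component: {69}
  component: {70}


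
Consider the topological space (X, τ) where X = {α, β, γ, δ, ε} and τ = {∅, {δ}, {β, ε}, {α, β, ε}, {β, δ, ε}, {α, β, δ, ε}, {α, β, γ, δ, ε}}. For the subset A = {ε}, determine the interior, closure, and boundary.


int(A) = ∅, cl(A) = {α, β, γ, ε}, ∂A = {α, β, γ, ε}.

Closed sets in (X, τ) are complements of opens:
  closed(X, τ) = {∅, {γ}, {α, γ}, {γ, δ}, {α, γ, δ}, {α, β, γ, ε}, {α, β, γ, δ, ε}}.
int(A) = ⋃ {U ∈ τ : U ⊆ A}. Opens contained in A: ∅.
Taking the union of these: int(A) = ∅.
cl(A) = ⋂ {C closed : A ⊆ C}. Closed sets containing A: {α, β, γ, ε}, {α, β, γ, δ, ε}.
Intersecting these: cl(A) = {α, β, γ, ε}.
∂A = cl(A) ∖ int(A) = {α, β, γ, ε} ∖ ∅ = {α, β, γ, ε}.


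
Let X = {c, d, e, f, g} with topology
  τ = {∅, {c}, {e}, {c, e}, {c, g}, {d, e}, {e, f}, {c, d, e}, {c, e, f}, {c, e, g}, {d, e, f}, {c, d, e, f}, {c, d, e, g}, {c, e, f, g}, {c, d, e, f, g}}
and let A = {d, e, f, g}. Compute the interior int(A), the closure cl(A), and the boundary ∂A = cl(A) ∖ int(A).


int(A) = {d, e, f}, cl(A) = {d, e, f, g}, ∂A = {g}.

Closed sets in (X, τ) are complements of opens:
  closed(X, τ) = {∅, {d}, {f}, {g}, {c, g}, {d, f}, {d, g}, {f, g}, {c, d, g}, {c, f, g}, {d, e, f}, {d, f, g}, {c, d, f, g}, {d, e, f, g}, {c, d, e, f, g}}.
int(A) = ⋃ {U ∈ τ : U ⊆ A}. Opens contained in A: ∅, {e}, {d, e}, {e, f}, {d, e, f}.
Taking the union of these: int(A) = {d, e, f}.
cl(A) = ⋂ {C closed : A ⊆ C}. Closed sets containing A: {d, e, f, g}, {c, d, e, f, g}.
Intersecting these: cl(A) = {d, e, f, g}.
∂A = cl(A) ∖ int(A) = {d, e, f, g} ∖ {d, e, f} = {g}.


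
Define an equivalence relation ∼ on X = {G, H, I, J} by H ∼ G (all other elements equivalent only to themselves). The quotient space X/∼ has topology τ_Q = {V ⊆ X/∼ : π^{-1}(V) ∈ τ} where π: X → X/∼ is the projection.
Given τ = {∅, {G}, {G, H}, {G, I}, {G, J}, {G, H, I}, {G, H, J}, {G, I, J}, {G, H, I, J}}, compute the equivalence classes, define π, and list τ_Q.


X/∼ = {[G=H], [I], [J]}; |τ_Q| = 5.

Equivalence classes: [G=H], [I], [J].
Quotient map π: X → X/∼ sends G ↦ [G=H], H ↦ [G=H], I ↦ [I], J ↦ [J].
For each subset V ⊆ X/∼, compute π^{-1}(V) ⊆ X and check whether π^{-1}(V) ∈ τ. V is open in τ_Q iff π^{-1}(V) ∈ τ.
  V = {}: π^{-1}(V) = ∅ ∈ τ ✓.
  V = {[G=H]}: π^{-1}(V) = {G, H} ∈ τ ✓.
  V = {[I]}: π^{-1}(V) = {I} ∉ τ ✗.
  V = {[G=H], [I]}: π^{-1}(V) = {G, H, I} ∈ τ ✓.
  V = {[J]}: π^{-1}(V) = {J} ∉ τ ✗.
  V = {[G=H], [J]}: π^{-1}(V) = {G, H, J} ∈ τ ✓.
  V = {[I], [J]}: π^{-1}(V) = {I, J} ∉ τ ✗.
  V = {[G=H], [I], [J]}: π^{-1}(V) = {G, H, I, J} ∈ τ ✓.
Open sets in the quotient: τ_Q = {{}, {[G=H]}, {[G=H], [I]}, {[G=H], [J]}, {[G=H], [I], [J]}} (5 elements).


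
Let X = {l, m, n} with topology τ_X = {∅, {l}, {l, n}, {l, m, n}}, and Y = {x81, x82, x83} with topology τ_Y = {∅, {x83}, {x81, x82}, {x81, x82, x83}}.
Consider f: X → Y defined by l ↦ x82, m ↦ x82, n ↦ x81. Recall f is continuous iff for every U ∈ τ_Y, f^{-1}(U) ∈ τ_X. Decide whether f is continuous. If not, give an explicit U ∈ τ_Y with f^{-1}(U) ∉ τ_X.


f IS continuous.

Compute f^{-1}(U) for each U ∈ τ_Y:
  U = ∅: f^{-1}(U) = ∅ ∈ τ_X ✓.
  U = {x83}: f^{-1}(U) = ∅ ∈ τ_X ✓.
  U = {x81, x82}: f^{-1}(U) = {l, m, n} ∈ τ_X ✓.
  U = {x81, x82, x83}: f^{-1}(U) = {l, m, n} ∈ τ_X ✓.
Every preimage lies in τ_X, so f IS continuous.


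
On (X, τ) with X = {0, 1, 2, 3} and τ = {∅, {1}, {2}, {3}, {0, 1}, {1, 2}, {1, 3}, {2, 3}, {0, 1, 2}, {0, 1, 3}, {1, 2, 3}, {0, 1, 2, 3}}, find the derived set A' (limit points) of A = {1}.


A' = {0}

For each x ∈ X, list the open sets U ∈ τ with x ∈ U, then check whether U ∩ (A ∖ {x}) ≠ ∅ for every such U.
  x = 0: opens ∋ x are {0, 1}, {0, 1, 2}, {0, 1, 3}, {0, 1, 2, 3}; each meets A ∖ {0}, so x IS a limit point.
  x = 1: open {1} ∋ x has {1} ∩ (A ∖ {1}) = ∅, so x is NOT a limit point.
  x = 2: open {2} ∋ x has {2} ∩ (A ∖ {2}) = ∅, so x is NOT a limit point.
  x = 3: open {3} ∋ x has {3} ∩ (A ∖ {3}) = ∅, so x is NOT a limit point.
Collecting: A' = {0}.


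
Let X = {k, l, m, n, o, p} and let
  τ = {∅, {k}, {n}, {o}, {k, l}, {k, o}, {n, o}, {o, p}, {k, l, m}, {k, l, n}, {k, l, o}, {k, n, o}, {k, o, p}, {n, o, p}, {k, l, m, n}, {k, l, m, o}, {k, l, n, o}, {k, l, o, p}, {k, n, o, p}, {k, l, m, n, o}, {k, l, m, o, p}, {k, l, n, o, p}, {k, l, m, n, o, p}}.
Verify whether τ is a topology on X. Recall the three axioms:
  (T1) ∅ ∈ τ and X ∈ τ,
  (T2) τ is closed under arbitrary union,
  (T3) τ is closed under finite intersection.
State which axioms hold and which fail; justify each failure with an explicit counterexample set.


τ is NOT a topology on X.

Axiom (T1): ∅ ∈ τ? Yes; X ∈ τ? Yes.
Axiom (T2/T3): check pairwise unions and intersections of members of τ.
Counterexample for (T2): {k} ∪ {n} = {k, n} ∉ τ. Therefore τ is NOT a topology.


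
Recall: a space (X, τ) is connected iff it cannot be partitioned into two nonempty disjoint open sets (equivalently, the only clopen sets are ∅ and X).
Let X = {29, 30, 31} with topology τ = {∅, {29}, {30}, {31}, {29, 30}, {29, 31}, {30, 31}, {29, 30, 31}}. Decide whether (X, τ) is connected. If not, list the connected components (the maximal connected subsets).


(X, τ) is disconnected; components = [{29}, {30}, {31}].

Find clopen sets (U ∈ τ with X ∖ U ∈ τ):
  U = ∅, X ∖ U = {29, 30, 31} — both open, so U is clopen.
  U = {29}, X ∖ U = {30, 31} — both open, so U is clopen.
  U = {30}, X ∖ U = {29, 31} — both open, so U is clopen.
  U = {31}, X ∖ U = {29, 30} — both open, so U is clopen.
  U = {29, 30}, X ∖ U = {31} — both open, so U is clopen.
  U = {29, 31}, X ∖ U = {30} — both open, so U is clopen.
  U = {30, 31}, X ∖ U = {29} — both open, so U is clopen.
  U = {29, 30, 31}, X ∖ U = ∅ — both open, so U is clopen.
Nontrivial clopen(s) exist: e.g. {29, 31}. So (X, τ) is disconnected.
Compute connected components by grouping points that agree on all clopens:
  component: {29}
  component: {30}
  component: {31}


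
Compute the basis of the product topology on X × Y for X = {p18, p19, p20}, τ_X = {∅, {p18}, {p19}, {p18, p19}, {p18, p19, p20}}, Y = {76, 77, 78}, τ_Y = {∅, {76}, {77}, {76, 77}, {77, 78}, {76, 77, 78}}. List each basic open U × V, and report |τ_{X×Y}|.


Basis B = {∅ × ∅, {p18} × {76}, {p18} × {77}, {p19} × {76}, {p19} × {77}, {p18} × {76, 77}, {p18, p19} × {76}, {p18} × {77, 78}, {p18, p19} × {77}, {p19} × {76, 77}, {p19} × {77, 78}, {p18} × {76, 77, 78}, {p18, p19, p20} × {76}, {p18, p19, p20} × {77}, {p19} × {76, 77, 78}, {p18, p19} × {76, 77}, {p18, p19} × {77, 78}, {p18, p19} × {76, 77, 78}, {p18, p19, p20} × {76, 77}, {p18, p19, p20} × {77, 78}, {p18, p19, p20} × {76, 77, 78}}; |τ_{X×Y}| = 70.

Enumerate products U × V with U ∈ τ_X, V ∈ τ_Y (deduplicated):
  ∅ × ∅ = {} (∅)
  {p18} × {76} = {(p18,76)}
  {p18} × {77} = {(p18,77)}
  {p19} × {76} = {(p19,76)}
  {p19} × {77} = {(p19,77)}
  {p18} × {76, 77} = {(p18,76), (p18,77)}
  {p18, p19} × {76} = {(p18,76), (p19,76)}
  {p18} × {77, 78} = {(p18,77), (p18,78)}
  {p18, p19} × {77} = {(p18,77), (p19,77)}
  {p19} × {76, 77} = {(p19,76), (p19,77)}
  {p19} × {77, 78} = {(p19,77), (p19,78)}
  {p18} × {76, 77, 78} = {(p18,76), (p18,77), (p18,78)}
  {p18, p19, p20} × {76} = {(p18,76), (p19,76), (p20,76)}
  {p18, p19, p20} × {77} = {(p18,77), (p19,77), (p20,77)}
  {p19} × {76, 77, 78} = {(p19,76), (p19,77), (p19,78)}
  {p18, p19} × {76, 77} = {(p18,76), (p18,77), (p19,76), (p19,77)}
  {p18, p19} × {77, 78} = {(p18,77), (p18,78), (p19,77), (p19,78)}
  {p18, p19} × {76, 77, 78} = {(p18,76), (p18,77), (p18,78), (p19,76), (p19,77), (p19,78)}
  {p18, p19, p20} × {76, 77} = {(p18,76), (p18,77), (p19,76), (p19,77), (p20,76), (p20,77)}
  {p18, p19, p20} × {77, 78} = {(p18,77), (p18,78), (p19,77), (p19,78), (p20,77), (p20,78)}
  {p18, p19, p20} × {76, 77, 78} = {(p18,76), (p18,77), (p18,78), (p19,76), (p19,77), (p19,78), (p20,76), (p20,77), (p20,78)}
These 21 distinct sets form the basis B.
Close under arbitrary unions to get τ_{X×Y}; counting gives |τ_{X×Y}| = 70.
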